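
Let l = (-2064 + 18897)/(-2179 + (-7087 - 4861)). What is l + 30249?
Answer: 142436930/4709 ≈ 30248.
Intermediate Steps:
l = -5611/4709 (l = 16833/(-2179 - 11948) = 16833/(-14127) = 16833*(-1/14127) = -5611/4709 ≈ -1.1915)
l + 30249 = -5611/4709 + 30249 = 142436930/4709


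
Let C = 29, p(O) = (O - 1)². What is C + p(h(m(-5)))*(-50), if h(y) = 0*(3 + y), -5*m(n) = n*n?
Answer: -21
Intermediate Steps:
m(n) = -n²/5 (m(n) = -n*n/5 = -n²/5)
h(y) = 0
p(O) = (-1 + O)²
C + p(h(m(-5)))*(-50) = 29 + (-1 + 0)²*(-50) = 29 + (-1)²*(-50) = 29 + 1*(-50) = 29 - 50 = -21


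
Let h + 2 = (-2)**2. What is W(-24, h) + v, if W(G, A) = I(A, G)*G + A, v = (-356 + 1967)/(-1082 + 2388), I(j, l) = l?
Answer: 756479/1306 ≈ 579.23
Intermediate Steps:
v = 1611/1306 ≈ 1.2335
h = 2 (h = -2 + (-2)**2 = -2 + 4 = 2)
W(G, A) = A + G**2 (W(G, A) = G*G + A = G**2 + A = A + G**2)
W(-24, h) + v = (2 + (-24)**2) + 1611/1306 = (2 + 576) + 1611/1306 = 578 + 1611/1306 = 756479/1306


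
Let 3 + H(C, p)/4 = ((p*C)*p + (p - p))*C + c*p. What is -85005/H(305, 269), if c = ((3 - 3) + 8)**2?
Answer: -28335/8975198984 ≈ -3.1570e-6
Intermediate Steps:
c = 64 (c = (0 + 8)**2 = 8**2 = 64)
H(C, p) = -12 + 256*p + 4*C**2*p**2 (H(C, p) = -12 + 4*(((p*C)*p + (p - p))*C + 64*p) = -12 + 4*(((C*p)*p + 0)*C + 64*p) = -12 + 4*((C*p**2 + 0)*C + 64*p) = -12 + 4*((C*p**2)*C + 64*p) = -12 + 4*(C**2*p**2 + 64*p) = -12 + 4*(64*p + C**2*p**2) = -12 + (256*p + 4*C**2*p**2) = -12 + 256*p + 4*C**2*p**2)
-85005/H(305, 269) = -85005/(-12 + 256*269 + 4*305**2*269**2) = -85005/(-12 + 68864 + 4*93025*72361) = -85005/(-12 + 68864 + 26925528100) = -85005/26925596952 = -85005*1/26925596952 = -28335/8975198984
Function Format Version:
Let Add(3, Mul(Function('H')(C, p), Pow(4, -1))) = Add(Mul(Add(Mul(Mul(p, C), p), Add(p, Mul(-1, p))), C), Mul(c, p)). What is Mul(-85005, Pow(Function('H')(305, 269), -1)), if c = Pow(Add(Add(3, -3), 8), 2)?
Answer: Rational(-28335, 8975198984) ≈ -3.1570e-6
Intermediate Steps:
c = 64 (c = Pow(Add(0, 8), 2) = Pow(8, 2) = 64)
Function('H')(C, p) = Add(-12, Mul(256, p), Mul(4, Pow(C, 2), Pow(p, 2))) (Function('H')(C, p) = Add(-12, Mul(4, Add(Mul(Add(Mul(Mul(p, C), p), Add(p, Mul(-1, p))), C), Mul(64, p)))) = Add(-12, Mul(4, Add(Mul(Add(Mul(Mul(C, p), p), 0), C), Mul(64, p)))) = Add(-12, Mul(4, Add(Mul(Add(Mul(C, Pow(p, 2)), 0), C), Mul(64, p)))) = Add(-12, Mul(4, Add(Mul(Mul(C, Pow(p, 2)), C), Mul(64, p)))) = Add(-12, Mul(4, Add(Mul(Pow(C, 2), Pow(p, 2)), Mul(64, p)))) = Add(-12, Mul(4, Add(Mul(64, p), Mul(Pow(C, 2), Pow(p, 2))))) = Add(-12, Add(Mul(256, p), Mul(4, Pow(C, 2), Pow(p, 2)))) = Add(-12, Mul(256, p), Mul(4, Pow(C, 2), Pow(p, 2))))
Mul(-85005, Pow(Function('H')(305, 269), -1)) = Mul(-85005, Pow(Add(-12, Mul(256, 269), Mul(4, Pow(305, 2), Pow(269, 2))), -1)) = Mul(-85005, Pow(Add(-12, 68864, Mul(4, 93025, 72361)), -1)) = Mul(-85005, Pow(Add(-12, 68864, 26925528100), -1)) = Mul(-85005, Pow(26925596952, -1)) = Mul(-85005, Rational(1, 26925596952)) = Rational(-28335, 8975198984)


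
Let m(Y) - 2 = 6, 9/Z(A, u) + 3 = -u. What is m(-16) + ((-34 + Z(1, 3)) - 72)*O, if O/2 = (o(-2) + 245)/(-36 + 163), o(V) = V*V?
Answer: -52519/127 ≈ -413.54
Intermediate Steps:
o(V) = V**2
Z(A, u) = 9/(-3 - u)
m(Y) = 8 (m(Y) = 2 + 6 = 8)
O = 498/127 (O = 2*(((-2)**2 + 245)/(-36 + 163)) = 2*((4 + 245)/127) = 2*(249*(1/127)) = 2*(249/127) = 498/127 ≈ 3.9213)
m(-16) + ((-34 + Z(1, 3)) - 72)*O = 8 + ((-34 - 9/(3 + 3)) - 72)*(498/127) = 8 + ((-34 - 9/6) - 72)*(498/127) = 8 + ((-34 - 9*1/6) - 72)*(498/127) = 8 + ((-34 - 3/2) - 72)*(498/127) = 8 + (-71/2 - 72)*(498/127) = 8 - 215/2*498/127 = 8 - 53535/127 = -52519/127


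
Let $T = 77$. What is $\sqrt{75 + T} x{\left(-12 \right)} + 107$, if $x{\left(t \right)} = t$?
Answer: $107 - 24 \sqrt{38} \approx -40.946$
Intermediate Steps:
$\sqrt{75 + T} x{\left(-12 \right)} + 107 = \sqrt{75 + 77} \left(-12\right) + 107 = \sqrt{152} \left(-12\right) + 107 = 2 \sqrt{38} \left(-12\right) + 107 = - 24 \sqrt{38} + 107 = 107 - 24 \sqrt{38}$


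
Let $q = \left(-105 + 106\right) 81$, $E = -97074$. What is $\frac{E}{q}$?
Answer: $- \frac{10786}{9} \approx -1198.4$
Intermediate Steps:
$q = 81$ ($q = 1 \cdot 81 = 81$)
$\frac{E}{q} = - \frac{97074}{81} = \left(-97074\right) \frac{1}{81} = - \frac{10786}{9}$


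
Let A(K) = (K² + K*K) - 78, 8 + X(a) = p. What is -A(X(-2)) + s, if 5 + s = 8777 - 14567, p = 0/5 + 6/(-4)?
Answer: -11795/2 ≈ -5897.5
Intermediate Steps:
p = -3/2 (p = 0*(⅕) + 6*(-¼) = 0 - 3/2 = -3/2 ≈ -1.5000)
X(a) = -19/2 (X(a) = -8 - 3/2 = -19/2)
A(K) = -78 + 2*K² (A(K) = (K² + K²) - 78 = 2*K² - 78 = -78 + 2*K²)
s = -5795 (s = -5 + (8777 - 14567) = -5 - 5790 = -5795)
-A(X(-2)) + s = -(-78 + 2*(-19/2)²) - 5795 = -(-78 + 2*(361/4)) - 5795 = -(-78 + 361/2) - 5795 = -1*205/2 - 5795 = -205/2 - 5795 = -11795/2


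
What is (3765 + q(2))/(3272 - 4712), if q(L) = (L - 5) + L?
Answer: -941/360 ≈ -2.6139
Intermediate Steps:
q(L) = -5 + 2*L (q(L) = (-5 + L) + L = -5 + 2*L)
(3765 + q(2))/(3272 - 4712) = (3765 + (-5 + 2*2))/(3272 - 4712) = (3765 + (-5 + 4))/(-1440) = (3765 - 1)*(-1/1440) = 3764*(-1/1440) = -941/360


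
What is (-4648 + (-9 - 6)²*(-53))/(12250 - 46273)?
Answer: 16573/34023 ≈ 0.48711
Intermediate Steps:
(-4648 + (-9 - 6)²*(-53))/(12250 - 46273) = (-4648 + (-15)²*(-53))/(-34023) = (-4648 + 225*(-53))*(-1/34023) = (-4648 - 11925)*(-1/34023) = -16573*(-1/34023) = 16573/34023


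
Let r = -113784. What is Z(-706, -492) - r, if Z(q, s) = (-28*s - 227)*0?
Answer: 113784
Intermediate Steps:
Z(q, s) = 0 (Z(q, s) = (-227 - 28*s)*0 = 0)
Z(-706, -492) - r = 0 - 1*(-113784) = 0 + 113784 = 113784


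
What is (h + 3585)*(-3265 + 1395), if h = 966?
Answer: -8510370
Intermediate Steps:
(h + 3585)*(-3265 + 1395) = (966 + 3585)*(-3265 + 1395) = 4551*(-1870) = -8510370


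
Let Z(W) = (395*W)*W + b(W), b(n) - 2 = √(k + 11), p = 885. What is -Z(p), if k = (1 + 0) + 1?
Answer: -309373877 - √13 ≈ -3.0937e+8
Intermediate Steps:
k = 2 (k = 1 + 1 = 2)
b(n) = 2 + √13 (b(n) = 2 + √(2 + 11) = 2 + √13)
Z(W) = 2 + √13 + 395*W² (Z(W) = (395*W)*W + (2 + √13) = 395*W² + (2 + √13) = 2 + √13 + 395*W²)
-Z(p) = -(2 + √13 + 395*885²) = -(2 + √13 + 395*783225) = -(2 + √13 + 309373875) = -(309373877 + √13) = -309373877 - √13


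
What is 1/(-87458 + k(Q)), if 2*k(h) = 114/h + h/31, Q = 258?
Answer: -2666/233151345 ≈ -1.1435e-5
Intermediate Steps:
k(h) = 57/h + h/62 (k(h) = (114/h + h/31)/2 = 57/h + h/62)
1/(-87458 + k(Q)) = 1/(-87458 + (57/258 + (1/62)*258)) = 1/(-87458 + (57*(1/258) + 129/31)) = 1/(-87458 + (19/86 + 129/31)) = 1/(-87458 + 11683/2666) = 1/(-233151345/2666) = -2666/233151345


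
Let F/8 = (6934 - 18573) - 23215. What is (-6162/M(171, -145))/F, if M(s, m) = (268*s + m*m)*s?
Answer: 1027/531261537336 ≈ 1.9331e-9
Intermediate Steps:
M(s, m) = s*(m² + 268*s) (M(s, m) = (268*s + m²)*s = (m² + 268*s)*s = s*(m² + 268*s))
F = -278832 (F = 8*((6934 - 18573) - 23215) = 8*(-11639 - 23215) = 8*(-34854) = -278832)
(-6162/M(171, -145))/F = -6162*1/(171*((-145)² + 268*171))/(-278832) = -6162*1/(171*(21025 + 45828))*(-1/278832) = -6162/(171*66853)*(-1/278832) = -6162/11431863*(-1/278832) = -6162*1/11431863*(-1/278832) = -2054/3810621*(-1/278832) = 1027/531261537336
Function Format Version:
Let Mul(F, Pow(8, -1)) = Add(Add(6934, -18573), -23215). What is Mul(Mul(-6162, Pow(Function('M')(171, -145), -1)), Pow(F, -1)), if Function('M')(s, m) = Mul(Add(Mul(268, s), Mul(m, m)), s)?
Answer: Rational(1027, 531261537336) ≈ 1.9331e-9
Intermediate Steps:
Function('M')(s, m) = Mul(s, Add(Pow(m, 2), Mul(268, s))) (Function('M')(s, m) = Mul(Add(Mul(268, s), Pow(m, 2)), s) = Mul(Add(Pow(m, 2), Mul(268, s)), s) = Mul(s, Add(Pow(m, 2), Mul(268, s))))
F = -278832 (F = Mul(8, Add(Add(6934, -18573), -23215)) = Mul(8, Add(-11639, -23215)) = Mul(8, -34854) = -278832)
Mul(Mul(-6162, Pow(Function('M')(171, -145), -1)), Pow(F, -1)) = Mul(Mul(-6162, Pow(Mul(171, Add(Pow(-145, 2), Mul(268, 171))), -1)), Pow(-278832, -1)) = Mul(Mul(-6162, Pow(Mul(171, Add(21025, 45828)), -1)), Rational(-1, 278832)) = Mul(Mul(-6162, Pow(Mul(171, 66853), -1)), Rational(-1, 278832)) = Mul(Mul(-6162, Pow(11431863, -1)), Rational(-1, 278832)) = Mul(Mul(-6162, Rational(1, 11431863)), Rational(-1, 278832)) = Mul(Rational(-2054, 3810621), Rational(-1, 278832)) = Rational(1027, 531261537336)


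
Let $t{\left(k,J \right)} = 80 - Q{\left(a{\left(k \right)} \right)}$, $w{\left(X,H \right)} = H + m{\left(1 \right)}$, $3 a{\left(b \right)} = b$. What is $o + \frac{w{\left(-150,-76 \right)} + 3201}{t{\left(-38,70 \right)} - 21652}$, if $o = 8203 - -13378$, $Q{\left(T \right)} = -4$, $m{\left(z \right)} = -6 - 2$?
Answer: $\frac{465455891}{21568} \approx 21581.0$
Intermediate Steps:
$m{\left(z \right)} = -8$
$a{\left(b \right)} = \frac{b}{3}$
$w{\left(X,H \right)} = -8 + H$ ($w{\left(X,H \right)} = H - 8 = -8 + H$)
$t{\left(k,J \right)} = 84$ ($t{\left(k,J \right)} = 80 - -4 = 80 + 4 = 84$)
$o = 21581$ ($o = 8203 + 13378 = 21581$)
$o + \frac{w{\left(-150,-76 \right)} + 3201}{t{\left(-38,70 \right)} - 21652} = 21581 + \frac{\left(-8 - 76\right) + 3201}{84 - 21652} = 21581 + \frac{-84 + 3201}{-21568} = 21581 + 3117 \left(- \frac{1}{21568}\right) = 21581 - \frac{3117}{21568} = \frac{465455891}{21568}$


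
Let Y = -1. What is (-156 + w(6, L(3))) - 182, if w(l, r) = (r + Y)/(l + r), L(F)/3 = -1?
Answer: -1018/3 ≈ -339.33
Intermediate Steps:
L(F) = -3 (L(F) = 3*(-1) = -3)
w(l, r) = (-1 + r)/(l + r) (w(l, r) = (r - 1)/(l + r) = (-1 + r)/(l + r))
(-156 + w(6, L(3))) - 182 = (-156 + (-1 - 3)/(6 - 3)) - 182 = (-156 - 4/3) - 182 = -472/3 - 182 = -1018/3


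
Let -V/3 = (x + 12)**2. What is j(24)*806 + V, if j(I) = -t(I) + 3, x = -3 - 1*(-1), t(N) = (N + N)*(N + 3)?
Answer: -1042458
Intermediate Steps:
t(N) = 2*N*(3 + N) (t(N) = (2*N)*(3 + N) = 2*N*(3 + N))
x = -2 (x = -3 + 1 = -2)
j(I) = 3 - 2*I*(3 + I) (j(I) = -2*I*(3 + I) + 3 = 3 - 2*I*(3 + I))
V = -300 (V = -3*(-2 + 12)**2 = -3*10**2 = -3*100 = -300)
j(24)*806 + V = (3 - 2*24*(3 + 24))*806 - 300 = (3 - 2*24*27)*806 - 300 = (3 - 1296)*806 - 300 = -1293*806 - 300 = -1042158 - 300 = -1042458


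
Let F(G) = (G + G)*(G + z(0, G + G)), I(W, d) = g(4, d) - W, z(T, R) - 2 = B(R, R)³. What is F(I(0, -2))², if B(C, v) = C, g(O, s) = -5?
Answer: 100600900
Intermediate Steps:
z(T, R) = 2 + R³
I(W, d) = -5 - W
F(G) = 2*G*(2 + G + 8*G³) (F(G) = (G + G)*(G + (2 + (G + G)³)) = (2*G)*(G + (2 + (2*G)³)) = (2*G)*(G + (2 + 8*G³)) = (2*G)*(2 + G + 8*G³) = 2*G*(2 + G + 8*G³))
F(I(0, -2))² = (2*(-5 - 1*0)*(2 + (-5 - 1*0) + 8*(-5 - 1*0)³))² = (2*(-5 + 0)*(2 + (-5 + 0) + 8*(-5 + 0)³))² = (2*(-5)*(2 - 5 + 8*(-5)³))² = (2*(-5)*(2 - 5 + 8*(-125)))² = (2*(-5)*(2 - 5 - 1000))² = (2*(-5)*(-1003))² = 10030² = 100600900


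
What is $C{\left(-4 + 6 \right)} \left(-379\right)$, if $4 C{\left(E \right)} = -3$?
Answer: $\frac{1137}{4} \approx 284.25$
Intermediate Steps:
$C{\left(E \right)} = - \frac{3}{4}$ ($C{\left(E \right)} = \frac{1}{4} \left(-3\right) = - \frac{3}{4}$)
$C{\left(-4 + 6 \right)} \left(-379\right) = \left(- \frac{3}{4}\right) \left(-379\right) = \frac{1137}{4}$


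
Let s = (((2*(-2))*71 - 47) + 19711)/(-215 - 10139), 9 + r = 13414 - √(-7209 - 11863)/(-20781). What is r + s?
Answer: 69387995/5177 + 8*I*√298/20781 ≈ 13403.0 + 0.0066456*I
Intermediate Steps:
r = 13405 + 8*I*√298/20781 (r = -9 + (13414 - √(-7209 - 11863)/(-20781)) = -9 + (13414 - √(-19072)*(-1)/20781) = -9 + (13414 - 8*I*√298*(-1)/20781) = -9 + (13414 - (-8)*I*√298/20781) = -9 + (13414 + 8*I*√298/20781) = 13405 + 8*I*√298/20781 ≈ 13405.0 + 0.0066456*I)
s = -9690/5177 (s = ((-4*71 - 47) + 19711)/(-10354) = ((-284 - 47) + 19711)*(-1/10354) = (-331 + 19711)*(-1/10354) = 19380*(-1/10354) = -9690/5177 ≈ -1.8717)
r + s = (13405 + 8*I*√298/20781) - 9690/5177 = 69387995/5177 + 8*I*√298/20781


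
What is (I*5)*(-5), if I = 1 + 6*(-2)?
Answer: 275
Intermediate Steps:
I = -11 (I = 1 - 12 = -11)
(I*5)*(-5) = -11*5*(-5) = -55*(-5) = 275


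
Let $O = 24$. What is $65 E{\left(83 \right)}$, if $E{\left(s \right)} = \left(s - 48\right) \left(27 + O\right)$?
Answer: $116025$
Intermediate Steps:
$E{\left(s \right)} = -2448 + 51 s$ ($E{\left(s \right)} = \left(s - 48\right) \left(27 + 24\right) = \left(-48 + s\right) 51 = -2448 + 51 s$)
$65 E{\left(83 \right)} = 65 \left(-2448 + 51 \cdot 83\right) = 65 \left(-2448 + 4233\right) = 65 \cdot 1785 = 116025$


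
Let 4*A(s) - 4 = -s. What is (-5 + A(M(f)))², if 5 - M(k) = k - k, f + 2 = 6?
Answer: 441/16 ≈ 27.563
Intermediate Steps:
f = 4 (f = -2 + 6 = 4)
M(k) = 5 (M(k) = 5 - (k - k) = 5 - 1*0 = 5 + 0 = 5)
A(s) = 1 - s/4 (A(s) = 1 + (-s)/4 = 1 - s/4)
(-5 + A(M(f)))² = (-5 + (1 - ¼*5))² = (-5 + (1 - 5/4))² = (-5 - ¼)² = (-21/4)² = 441/16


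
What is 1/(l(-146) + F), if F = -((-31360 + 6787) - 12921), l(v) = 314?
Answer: 1/37808 ≈ 2.6449e-5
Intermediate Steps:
F = 37494 (F = -(-24573 - 12921) = -1*(-37494) = 37494)
1/(l(-146) + F) = 1/(314 + 37494) = 1/37808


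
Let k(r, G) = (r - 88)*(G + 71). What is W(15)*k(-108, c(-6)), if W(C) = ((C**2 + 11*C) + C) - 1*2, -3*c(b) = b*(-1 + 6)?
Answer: -6398028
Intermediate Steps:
c(b) = -5*b/3 (c(b) = -b*(-1 + 6)/3 = -b*5/3 = -5*b/3)
k(r, G) = (-88 + r)*(71 + G)
W(C) = -2 + C**2 + 12*C (W(C) = (C**2 + 12*C) - 2 = -2 + C**2 + 12*C)
W(15)*k(-108, c(-6)) = (-2 + 15**2 + 12*15)*(-6248 - (-440)*(-6)/3 + 71*(-108) - 5/3*(-6)*(-108)) = (-2 + 225 + 180)*(-6248 - 88*10 - 7668 + 10*(-108)) = 403*(-6248 - 880 - 7668 - 1080) = 403*(-15876) = -6398028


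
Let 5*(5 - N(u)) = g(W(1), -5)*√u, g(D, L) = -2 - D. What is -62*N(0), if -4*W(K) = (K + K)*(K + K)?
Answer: -310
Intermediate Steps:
W(K) = -K² (W(K) = -(K + K)*(K + K)/4 = -2*K*2*K/4 = -K²)
N(u) = 5 + √u/5 (N(u) = 5 - (-2 - (-1)*1²)*√u/5 = 5 - (-2 - (-1))*√u/5 = 5 - (-2 - 1*(-1))*√u/5 = 5 - (-2 + 1)*√u/5 = 5 - (-1)*√u/5 = 5 + √u/5)
-62*N(0) = -62*(5 + √0/5) = -62*(5 + (⅕)*0) = -62*(5 + 0) = -62*5 = -310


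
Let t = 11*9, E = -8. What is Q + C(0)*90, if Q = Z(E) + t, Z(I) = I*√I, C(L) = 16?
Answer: 1539 - 16*I*√2 ≈ 1539.0 - 22.627*I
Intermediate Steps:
Z(I) = I^(3/2)
t = 99
Q = 99 - 16*I*√2 (Q = (-8)^(3/2) + 99 = -16*I*√2 + 99 = 99 - 16*I*√2 ≈ 99.0 - 22.627*I)
Q + C(0)*90 = (99 - 16*I*√2) + 16*90 = (99 - 16*I*√2) + 1440 = 1539 - 16*I*√2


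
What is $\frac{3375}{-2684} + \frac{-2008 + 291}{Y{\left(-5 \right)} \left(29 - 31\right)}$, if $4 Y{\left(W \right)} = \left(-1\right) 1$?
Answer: $- \frac{9220231}{2684} \approx -3435.3$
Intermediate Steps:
$Y{\left(W \right)} = - \frac{1}{4}$ ($Y{\left(W \right)} = \frac{\left(-1\right) 1}{4} = \frac{1}{4} \left(-1\right) = - \frac{1}{4}$)
$\frac{3375}{-2684} + \frac{-2008 + 291}{Y{\left(-5 \right)} \left(29 - 31\right)} = \frac{3375}{-2684} + \frac{-2008 + 291}{\left(- \frac{1}{4}\right) \left(29 - 31\right)} = 3375 \left(- \frac{1}{2684}\right) - \frac{1717}{\left(- \frac{1}{4}\right) \left(-2\right)} = - \frac{3375}{2684} - 1717 \frac{1}{\frac{1}{2}} = - \frac{3375}{2684} - 3434 = - \frac{9220231}{2684}$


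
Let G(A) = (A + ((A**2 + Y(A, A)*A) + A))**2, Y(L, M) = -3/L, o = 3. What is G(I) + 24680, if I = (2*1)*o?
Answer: 26705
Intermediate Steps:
I = 6 (I = (2*1)*3 = 2*3 = 6)
G(A) = (-3 + A**2 + 2*A)**2 (G(A) = (A + ((A**2 + (-3/A)*A) + A))**2 = (A + ((A**2 - 3) + A))**2 = (A + ((-3 + A**2) + A))**2 = (A + (-3 + A + A**2))**2 = (-3 + A**2 + 2*A)**2)
G(I) + 24680 = (-3 + 6*(2 + 6))**2 + 24680 = (-3 + 6*8)**2 + 24680 = (-3 + 48)**2 + 24680 = 45**2 + 24680 = 2025 + 24680 = 26705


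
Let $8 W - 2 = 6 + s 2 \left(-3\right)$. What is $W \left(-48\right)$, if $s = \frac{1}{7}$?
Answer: $- \frac{300}{7} \approx -42.857$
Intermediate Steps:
$s = \frac{1}{7} \approx 0.14286$
$W = \frac{25}{28}$ ($W = \frac{1}{4} + \frac{6 + \frac{2 \left(-3\right)}{7}}{8} = \frac{1}{4} + \frac{6 + \frac{1}{7} \left(-6\right)}{8} = \frac{1}{4} + \frac{6 - \frac{6}{7}}{8} = \frac{1}{4} + \frac{1}{8} \cdot \frac{36}{7} = \frac{1}{4} + \frac{9}{14} = \frac{25}{28} \approx 0.89286$)
$W \left(-48\right) = \frac{25}{28} \left(-48\right) = - \frac{300}{7}$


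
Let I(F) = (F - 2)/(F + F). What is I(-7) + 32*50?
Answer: 22409/14 ≈ 1600.6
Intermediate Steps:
I(F) = (-2 + F)/(2*F) (I(F) = (-2 + F)/((2*F)) = (-2 + F)*(1/(2*F)) = (-2 + F)/(2*F))
I(-7) + 32*50 = (½)*(-2 - 7)/(-7) + 32*50 = (½)*(-⅐)*(-9) + 1600 = 9/14 + 1600 = 22409/14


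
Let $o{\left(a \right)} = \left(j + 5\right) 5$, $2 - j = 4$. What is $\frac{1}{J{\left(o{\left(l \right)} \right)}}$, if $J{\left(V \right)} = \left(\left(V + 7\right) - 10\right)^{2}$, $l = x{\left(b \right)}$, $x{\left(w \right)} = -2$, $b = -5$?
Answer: $\frac{1}{144} \approx 0.0069444$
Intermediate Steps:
$j = -2$ ($j = 2 - 4 = -2$)
$l = -2$
$o{\left(a \right)} = 15$ ($o{\left(a \right)} = \left(-2 + 5\right) 5 = 3 \cdot 5 = 15$)
$J{\left(V \right)} = \left(-3 + V\right)^{2}$ ($J{\left(V \right)} = \left(\left(7 + V\right) - 10\right)^{2} = \left(-3 + V\right)^{2}$)
$\frac{1}{J{\left(o{\left(l \right)} \right)}} = \frac{1}{\left(-3 + 15\right)^{2}} = \frac{1}{12^{2}} = \frac{1}{144}$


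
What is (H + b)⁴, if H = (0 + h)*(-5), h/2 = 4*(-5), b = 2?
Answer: 1664966416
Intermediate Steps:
h = -40 (h = 2*(4*(-5)) = 2*(-20) = -40)
H = 200 (H = (0 - 40)*(-5) = -40*(-5) = 200)
(H + b)⁴ = (200 + 2)⁴ = 202⁴ = 1664966416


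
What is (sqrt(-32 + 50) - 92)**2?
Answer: 8482 - 552*sqrt(2) ≈ 7701.4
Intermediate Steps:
(sqrt(-32 + 50) - 92)**2 = (sqrt(18) - 92)**2 = (3*sqrt(2) - 92)**2 = (-92 + 3*sqrt(2))**2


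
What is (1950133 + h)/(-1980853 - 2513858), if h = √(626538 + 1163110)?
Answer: -1950133/4494711 - 116*√133/4494711 ≈ -0.43417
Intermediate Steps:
h = 116*√133 (h = √1789648 = 116*√133 ≈ 1337.8)
(1950133 + h)/(-1980853 - 2513858) = (1950133 + 116*√133)/(-1980853 - 2513858) = (1950133 + 116*√133)/(-4494711) = (1950133 + 116*√133)*(-1/4494711) = -1950133/4494711 - 116*√133/4494711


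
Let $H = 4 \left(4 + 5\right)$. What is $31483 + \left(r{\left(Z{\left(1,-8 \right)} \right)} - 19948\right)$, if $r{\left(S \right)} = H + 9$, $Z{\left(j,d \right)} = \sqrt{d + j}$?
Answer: $11580$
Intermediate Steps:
$H = 36$ ($H = 4 \cdot 9 = 36$)
$r{\left(S \right)} = 45$ ($r{\left(S \right)} = 36 + 9 = 45$)
$31483 + \left(r{\left(Z{\left(1,-8 \right)} \right)} - 19948\right) = 31483 + \left(45 - 19948\right) = 31483 - 19903 = 11580$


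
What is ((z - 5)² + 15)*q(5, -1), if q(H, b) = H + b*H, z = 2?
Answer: 0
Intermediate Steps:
q(H, b) = H + H*b
((z - 5)² + 15)*q(5, -1) = ((2 - 5)² + 15)*(5*(1 - 1)) = ((-3)² + 15)*(5*0) = (9 + 15)*0 = 24*0 = 0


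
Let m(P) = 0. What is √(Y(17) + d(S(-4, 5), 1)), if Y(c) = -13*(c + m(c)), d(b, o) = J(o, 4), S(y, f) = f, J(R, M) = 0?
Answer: I*√221 ≈ 14.866*I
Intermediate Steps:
d(b, o) = 0
Y(c) = -13*c (Y(c) = -13*(c + 0) = -13*c)
√(Y(17) + d(S(-4, 5), 1)) = √(-13*17 + 0) = √(-221 + 0) = √(-221) = I*√221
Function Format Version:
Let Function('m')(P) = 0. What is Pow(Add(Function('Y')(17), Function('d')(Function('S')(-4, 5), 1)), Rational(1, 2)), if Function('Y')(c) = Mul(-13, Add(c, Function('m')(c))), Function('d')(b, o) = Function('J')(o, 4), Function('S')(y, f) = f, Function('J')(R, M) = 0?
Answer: Mul(I, Pow(221, Rational(1, 2))) ≈ Mul(14.866, I)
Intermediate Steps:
Function('d')(b, o) = 0
Function('Y')(c) = Mul(-13, c) (Function('Y')(c) = Mul(-13, Add(c, 0)) = Mul(-13, c))
Pow(Add(Function('Y')(17), Function('d')(Function('S')(-4, 5), 1)), Rational(1, 2)) = Pow(Add(Mul(-13, 17), 0), Rational(1, 2)) = Pow(Add(-221, 0), Rational(1, 2)) = Pow(-221, Rational(1, 2)) = Mul(I, Pow(221, Rational(1, 2)))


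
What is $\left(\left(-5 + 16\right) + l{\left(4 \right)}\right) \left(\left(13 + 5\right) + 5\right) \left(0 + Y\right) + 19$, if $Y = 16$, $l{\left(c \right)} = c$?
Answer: $5539$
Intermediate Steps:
$\left(\left(-5 + 16\right) + l{\left(4 \right)}\right) \left(\left(13 + 5\right) + 5\right) \left(0 + Y\right) + 19 = \left(\left(-5 + 16\right) + 4\right) \left(\left(13 + 5\right) + 5\right) \left(0 + 16\right) + 19 = \left(11 + 4\right) \left(18 + 5\right) 16 + 19 = 15 \cdot 23 \cdot 16 + 19 = 15 \cdot 368 + 19 = 5520 + 19 = 5539$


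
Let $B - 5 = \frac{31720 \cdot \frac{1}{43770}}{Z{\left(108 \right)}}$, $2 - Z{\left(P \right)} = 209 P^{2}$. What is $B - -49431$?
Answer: $\frac{263744441371378}{5335068399} \approx 49436.0$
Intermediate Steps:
$Z{\left(P \right)} = 2 - 209 P^{2}$
$B = \frac{26675340409}{5335068399}$ ($B = 5 + \frac{31720 \cdot \frac{1}{43770}}{2 - 209 \cdot 108^{2}} = 5 + \frac{31720 \cdot \frac{1}{43770}}{2 - 2437776} = 5 + \frac{3172}{4377 \left(2 - 2437776\right)} = 5 + \frac{3172}{4377 \left(-2437774\right)} = 5 + \frac{3172}{4377} \left(- \frac{1}{2437774}\right) = 5 - \frac{1586}{5335068399} = \frac{26675340409}{5335068399} \approx 5.0$)
$B - -49431 = \frac{26675340409}{5335068399} - -49431 = \frac{26675340409}{5335068399} + 49431 = \frac{263744441371378}{5335068399}$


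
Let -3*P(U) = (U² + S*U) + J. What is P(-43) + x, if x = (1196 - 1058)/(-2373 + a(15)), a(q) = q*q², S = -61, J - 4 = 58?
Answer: -757109/501 ≈ -1511.2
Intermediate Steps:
J = 62 (J = 4 + 58 = 62)
a(q) = q³
P(U) = -62/3 - U²/3 + 61*U/3 (P(U) = -((U² - 61*U) + 62)/3 = -(62 + U² - 61*U)/3 = -62/3 - U²/3 + 61*U/3)
x = 23/167 (x = (1196 - 1058)/(-2373 + 15³) = 138/(-2373 + 3375) = 138/1002 = 138*(1/1002) = 23/167 ≈ 0.13772)
P(-43) + x = (-62/3 - ⅓*(-43)² + (61/3)*(-43)) + 23/167 = (-62/3 - ⅓*1849 - 2623/3) + 23/167 = (-62/3 - 1849/3 - 2623/3) + 23/167 = -4534/3 + 23/167 = -757109/501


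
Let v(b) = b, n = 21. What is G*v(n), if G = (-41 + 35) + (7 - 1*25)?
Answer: -504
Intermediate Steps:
G = -24 (G = -6 + (7 - 25) = -6 - 18 = -24)
G*v(n) = -24*21 = -504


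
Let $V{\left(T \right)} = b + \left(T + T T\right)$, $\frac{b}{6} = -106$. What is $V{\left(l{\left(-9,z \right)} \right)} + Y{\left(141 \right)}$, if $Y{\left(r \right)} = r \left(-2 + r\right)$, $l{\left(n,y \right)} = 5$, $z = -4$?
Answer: $18993$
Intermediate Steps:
$b = -636$ ($b = 6 \left(-106\right) = -636$)
$V{\left(T \right)} = -636 + T + T^{2}$ ($V{\left(T \right)} = -636 + \left(T + T T\right) = -636 + \left(T + T^{2}\right) = -636 + T + T^{2}$)
$V{\left(l{\left(-9,z \right)} \right)} + Y{\left(141 \right)} = \left(-636 + 5 + 5^{2}\right) + 141 \left(-2 + 141\right) = \left(-636 + 5 + 25\right) + 141 \cdot 139 = -606 + 19599 = 18993$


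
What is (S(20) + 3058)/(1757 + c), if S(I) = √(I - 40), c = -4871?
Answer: -1529/1557 - I*√5/1557 ≈ -0.98202 - 0.0014361*I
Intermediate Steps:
S(I) = √(-40 + I)
(S(20) + 3058)/(1757 + c) = (√(-40 + 20) + 3058)/(1757 - 4871) = (√(-20) + 3058)/(-3114) = (2*I*√5 + 3058)*(-1/3114) = (3058 + 2*I*√5)*(-1/3114) = -1529/1557 - I*√5/1557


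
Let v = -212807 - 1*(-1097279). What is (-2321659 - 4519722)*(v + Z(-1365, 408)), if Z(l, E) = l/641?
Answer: -3878688030383247/641 ≈ -6.0510e+12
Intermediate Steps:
Z(l, E) = l/641 (Z(l, E) = l*(1/641) = l/641)
v = 884472 (v = -212807 + 1097279 = 884472)
(-2321659 - 4519722)*(v + Z(-1365, 408)) = (-2321659 - 4519722)*(884472 + (1/641)*(-1365)) = -6841381*(884472 - 1365/641) = -6841381*566945187/641 = -3878688030383247/641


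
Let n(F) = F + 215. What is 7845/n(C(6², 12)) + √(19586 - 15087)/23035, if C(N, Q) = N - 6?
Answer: 1569/49 + √4499/23035 ≈ 32.023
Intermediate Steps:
C(N, Q) = -6 + N
n(F) = 215 + F
7845/n(C(6², 12)) + √(19586 - 15087)/23035 = 7845/(215 + (-6 + 6²)) + √(19586 - 15087)/23035 = 7845/(215 + (-6 + 36)) + √4499*(1/23035) = 7845/(215 + 30) + √4499/23035 = 7845/245 + √4499/23035 = 7845*(1/245) + √4499/23035 = 1569/49 + √4499/23035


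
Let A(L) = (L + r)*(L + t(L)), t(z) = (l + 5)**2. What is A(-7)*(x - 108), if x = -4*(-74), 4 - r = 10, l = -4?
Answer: 14664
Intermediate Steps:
r = -6 (r = 4 - 1*10 = 4 - 10 = -6)
t(z) = 1 (t(z) = (-4 + 5)**2 = 1**2 = 1)
x = 296
A(L) = (1 + L)*(-6 + L) (A(L) = (L - 6)*(L + 1) = (-6 + L)*(1 + L) = (1 + L)*(-6 + L))
A(-7)*(x - 108) = (-6 + (-7)**2 - 5*(-7))*(296 - 108) = (-6 + 49 + 35)*188 = 78*188 = 14664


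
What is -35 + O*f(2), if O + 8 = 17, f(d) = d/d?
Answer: -26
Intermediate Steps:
f(d) = 1
O = 9 (O = -8 + 17 = 9)
-35 + O*f(2) = -35 + 9*1 = -35 + 9 = -26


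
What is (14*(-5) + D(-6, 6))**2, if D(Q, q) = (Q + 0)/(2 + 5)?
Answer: 246016/49 ≈ 5020.7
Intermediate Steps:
D(Q, q) = Q/7
(14*(-5) + D(-6, 6))**2 = (14*(-5) + (1/7)*(-6))**2 = (-70 - 6/7)**2 = (-496/7)**2 = 246016/49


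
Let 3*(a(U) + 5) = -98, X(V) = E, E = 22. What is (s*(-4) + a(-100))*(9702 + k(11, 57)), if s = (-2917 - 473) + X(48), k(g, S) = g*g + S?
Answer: 398193640/3 ≈ 1.3273e+8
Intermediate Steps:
X(V) = 22
a(U) = -113/3 (a(U) = -5 + (1/3)*(-98) = -5 - 98/3 = -113/3)
k(g, S) = S + g**2 (k(g, S) = g**2 + S = S + g**2)
s = -3368 (s = (-2917 - 473) + 22 = -3390 + 22 = -3368)
(s*(-4) + a(-100))*(9702 + k(11, 57)) = (-3368*(-4) - 113/3)*(9702 + (57 + 11**2)) = (13472 - 113/3)*(9702 + (57 + 121)) = 40303*(9702 + 178)/3 = (40303/3)*9880 = 398193640/3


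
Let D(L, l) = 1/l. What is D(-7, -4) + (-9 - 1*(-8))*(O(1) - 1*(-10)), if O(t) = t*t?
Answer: -45/4 ≈ -11.250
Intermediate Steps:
O(t) = t²
D(-7, -4) + (-9 - 1*(-8))*(O(1) - 1*(-10)) = 1/(-4) + (-9 - 1*(-8))*(1² - 1*(-10)) = -¼ + (-9 + 8)*(1 + 10) = -¼ - 1*11 = -¼ - 11 = -45/4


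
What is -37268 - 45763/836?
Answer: -31201811/836 ≈ -37323.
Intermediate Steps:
-37268 - 45763/836 = -31201811/836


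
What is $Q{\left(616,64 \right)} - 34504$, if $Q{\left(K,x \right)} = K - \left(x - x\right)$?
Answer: $-33888$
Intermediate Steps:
$Q{\left(K,x \right)} = K$ ($Q{\left(K,x \right)} = K - 0 = K + 0 = K$)
$Q{\left(616,64 \right)} - 34504 = 616 - 34504 = -33888$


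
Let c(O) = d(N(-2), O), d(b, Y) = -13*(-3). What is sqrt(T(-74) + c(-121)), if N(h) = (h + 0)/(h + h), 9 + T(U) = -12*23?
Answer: I*sqrt(246) ≈ 15.684*I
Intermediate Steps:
T(U) = -285 (T(U) = -9 - 12*23 = -9 - 276 = -285)
N(h) = 1/2 (N(h) = h/((2*h)) = h*(1/(2*h)) = 1/2)
d(b, Y) = 39
c(O) = 39
sqrt(T(-74) + c(-121)) = sqrt(-285 + 39) = sqrt(-246) = I*sqrt(246)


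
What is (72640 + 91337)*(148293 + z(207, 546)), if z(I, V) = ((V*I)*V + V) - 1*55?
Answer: 10143419791692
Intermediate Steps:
z(I, V) = -55 + V + I*V**2 (z(I, V) = ((I*V)*V + V) - 55 = (I*V**2 + V) - 55 = (V + I*V**2) - 55 = -55 + V + I*V**2)
(72640 + 91337)*(148293 + z(207, 546)) = (72640 + 91337)*(148293 + (-55 + 546 + 207*546**2)) = 163977*(148293 + (-55 + 546 + 207*298116)) = 163977*(148293 + (-55 + 546 + 61710012)) = 163977*(148293 + 61710503) = 163977*61858796 = 10143419791692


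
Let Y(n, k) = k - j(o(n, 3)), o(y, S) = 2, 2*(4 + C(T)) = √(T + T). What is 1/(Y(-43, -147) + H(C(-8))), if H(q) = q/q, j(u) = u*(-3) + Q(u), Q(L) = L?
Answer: -1/142 ≈ -0.0070423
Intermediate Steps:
C(T) = -4 + √2*√T/2 (C(T) = -4 + √(T + T)/2 = -4 + √(2*T)/2 = -4 + (√2*√T)/2 = -4 + √2*√T/2)
j(u) = -2*u (j(u) = u*(-3) + u = -3*u + u = -2*u)
H(q) = 1
Y(n, k) = 4 + k (Y(n, k) = k - (-2)*2 = k - 1*(-4) = k + 4 = 4 + k)
1/(Y(-43, -147) + H(C(-8))) = 1/((4 - 147) + 1) = 1/(-143 + 1) = 1/(-142) = -1/142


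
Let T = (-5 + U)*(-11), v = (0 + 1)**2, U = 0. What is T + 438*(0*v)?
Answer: 55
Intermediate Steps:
v = 1 (v = 1**2 = 1)
T = 55 (T = (-5 + 0)*(-11) = -5*(-11) = 55)
T + 438*(0*v) = 55 + 438*(0*1) = 55 + 438*0 = 55 + 0 = 55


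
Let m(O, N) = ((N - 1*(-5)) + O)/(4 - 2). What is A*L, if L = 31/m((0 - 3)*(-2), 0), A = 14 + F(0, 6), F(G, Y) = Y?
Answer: 1240/11 ≈ 112.73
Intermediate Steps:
m(O, N) = 5/2 + N/2 + O/2 (m(O, N) = ((N + 5) + O)/2 = ((5 + N) + O)*(½) = (5 + N + O)*(½) = 5/2 + N/2 + O/2)
A = 20 (A = 14 + 6 = 20)
L = 62/11 (L = 31/(5/2 + (½)*0 + ((0 - 3)*(-2))/2) = 31/(5/2 + 0 + (-3*(-2))/2) = 31/(5/2 + 0 + (½)*6) = 31/(5/2 + 0 + 3) = 31/(11/2) = 31*(2/11) = 62/11 ≈ 5.6364)
A*L = 20*(62/11) = 1240/11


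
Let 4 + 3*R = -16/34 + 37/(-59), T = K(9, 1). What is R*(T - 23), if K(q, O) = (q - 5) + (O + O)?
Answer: 5113/177 ≈ 28.887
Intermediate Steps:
K(q, O) = -5 + q + 2*O (K(q, O) = (-5 + q) + 2*O = -5 + q + 2*O)
T = 6 (T = -5 + 9 + 2*1 = -5 + 9 + 2 = 6)
R = -5113/3009 (R = -4/3 + (-16/34 + 37/(-59))/3 = -4/3 + (-16*1/34 + 37*(-1/59))/3 = -4/3 + (-8/17 - 37/59)/3 = -4/3 + (1/3)*(-1101/1003) = -4/3 - 367/1003 = -5113/3009 ≈ -1.6992)
R*(T - 23) = -5113*(6 - 23)/3009 = -5113/3009*(-17) = 5113/177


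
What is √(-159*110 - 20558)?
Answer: 4*I*√2378 ≈ 195.06*I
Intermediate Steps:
√(-159*110 - 20558) = √(-17490 - 20558) = √(-38048) = 4*I*√2378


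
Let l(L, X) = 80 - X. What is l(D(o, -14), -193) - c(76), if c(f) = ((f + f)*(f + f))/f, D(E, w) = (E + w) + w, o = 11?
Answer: -31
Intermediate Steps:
D(E, w) = E + 2*w
c(f) = 4*f (c(f) = ((2*f)*(2*f))/f = (4*f**2)/f = 4*f)
l(D(o, -14), -193) - c(76) = (80 - 1*(-193)) - 4*76 = (80 + 193) - 1*304 = 273 - 304 = -31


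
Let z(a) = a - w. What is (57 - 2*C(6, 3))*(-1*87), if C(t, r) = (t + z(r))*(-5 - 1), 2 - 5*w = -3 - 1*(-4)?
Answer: -70731/5 ≈ -14146.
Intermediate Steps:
w = ⅕ (w = ⅖ - (-3 - 1*(-4))/5 = ⅖ - (-3 + 4)/5 = ⅖ - ⅕*1 = ⅖ - ⅕ = ⅕ ≈ 0.20000)
z(a) = -⅕ + a (z(a) = a - 1*⅕ = a - ⅕ = -⅕ + a)
C(t, r) = 6/5 - 6*r - 6*t (C(t, r) = (t + (-⅕ + r))*(-5 - 1) = (-⅕ + r + t)*(-6) = 6/5 - 6*r - 6*t)
(57 - 2*C(6, 3))*(-1*87) = (57 - 2*(6/5 - 6*3 - 6*6))*(-1*87) = (57 - 2*(6/5 - 18 - 36))*(-87) = (57 - 2*(-264/5))*(-87) = (57 + 528/5)*(-87) = (813/5)*(-87) = -70731/5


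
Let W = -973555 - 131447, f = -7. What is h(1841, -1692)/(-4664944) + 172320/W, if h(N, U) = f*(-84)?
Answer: -93374291/598279068 ≈ -0.15607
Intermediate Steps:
h(N, U) = 588 (h(N, U) = -7*(-84) = 588)
W = -1105002
h(1841, -1692)/(-4664944) + 172320/W = 588/(-4664944) + 172320/(-1105002) = 588*(-1/4664944) + 172320*(-1/1105002) = -147/1166236 - 80/513 = -93374291/598279068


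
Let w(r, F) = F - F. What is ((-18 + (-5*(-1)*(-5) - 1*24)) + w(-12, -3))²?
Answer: 4489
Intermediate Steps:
w(r, F) = 0
((-18 + (-5*(-1)*(-5) - 1*24)) + w(-12, -3))² = ((-18 + (-5*(-1)*(-5) - 1*24)) + 0)² = ((-18 + (5*(-5) - 24)) + 0)² = ((-18 + (-25 - 24)) + 0)² = ((-18 - 49) + 0)² = (-67 + 0)² = (-67)² = 4489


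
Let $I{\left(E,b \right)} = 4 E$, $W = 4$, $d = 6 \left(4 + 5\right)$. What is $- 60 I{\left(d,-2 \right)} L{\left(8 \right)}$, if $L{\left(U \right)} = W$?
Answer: $-51840$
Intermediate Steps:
$d = 54$ ($d = 6 \cdot 9 = 54$)
$L{\left(U \right)} = 4$
$- 60 I{\left(d,-2 \right)} L{\left(8 \right)} = - 60 \cdot 4 \cdot 54 \cdot 4 = \left(-60\right) 216 \cdot 4 = \left(-12960\right) 4 = -51840$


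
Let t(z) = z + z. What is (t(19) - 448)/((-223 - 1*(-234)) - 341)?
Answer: 41/33 ≈ 1.2424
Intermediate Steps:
t(z) = 2*z
(t(19) - 448)/((-223 - 1*(-234)) - 341) = (2*19 - 448)/((-223 - 1*(-234)) - 341) = (38 - 448)/((-223 + 234) - 341) = -410/(11 - 341) = -410/(-330) = -410*(-1/330) = 41/33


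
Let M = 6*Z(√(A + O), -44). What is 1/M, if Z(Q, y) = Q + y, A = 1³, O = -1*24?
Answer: -22/5877 - I*√23/11754 ≈ -0.0037434 - 0.00040802*I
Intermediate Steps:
O = -24
A = 1
M = -264 + 6*I*√23 (M = 6*(√(1 - 24) - 44) = 6*(√(-23) - 44) = 6*(I*√23 - 44) = 6*(-44 + I*√23) = -264 + 6*I*√23 ≈ -264.0 + 28.775*I)
1/M = 1/(-264 + 6*I*√23)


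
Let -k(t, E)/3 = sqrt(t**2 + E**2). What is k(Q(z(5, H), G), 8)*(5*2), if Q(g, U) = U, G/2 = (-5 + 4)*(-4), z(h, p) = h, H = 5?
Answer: -240*sqrt(2) ≈ -339.41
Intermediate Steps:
G = 8 (G = 2*((-5 + 4)*(-4)) = 2*(-1*(-4)) = 2*4 = 8)
k(t, E) = -3*sqrt(E**2 + t**2) (k(t, E) = -3*sqrt(t**2 + E**2) = -3*sqrt(E**2 + t**2))
k(Q(z(5, H), G), 8)*(5*2) = (-3*sqrt(8**2 + 8**2))*(5*2) = -3*sqrt(64 + 64)*10 = -24*sqrt(2)*10 = -240*sqrt(2)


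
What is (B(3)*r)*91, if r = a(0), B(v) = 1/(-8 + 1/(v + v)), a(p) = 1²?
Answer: -546/47 ≈ -11.617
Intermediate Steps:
a(p) = 1
B(v) = 1/(-8 + 1/(2*v))
r = 1
(B(3)*r)*91 = (-2*3/(-1 + 16*3)*1)*91 = (-2*3/(-1 + 48)*1)*91 = (-2*3/47*1)*91 = (-2*3*1/47*1)*91 = -6/47*1*91 = -6/47*91 = -546/47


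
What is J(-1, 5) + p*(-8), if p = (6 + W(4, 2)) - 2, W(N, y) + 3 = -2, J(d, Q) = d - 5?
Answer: 2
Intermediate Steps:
J(d, Q) = -5 + d
W(N, y) = -5 (W(N, y) = -3 - 2 = -5)
p = -1 (p = (6 - 5) - 2 = 1 - 2 = -1)
J(-1, 5) + p*(-8) = (-5 - 1) - 1*(-8) = -6 + 8 = 2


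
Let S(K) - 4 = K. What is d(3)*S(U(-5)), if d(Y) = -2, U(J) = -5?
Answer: 2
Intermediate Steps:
S(K) = 4 + K
d(3)*S(U(-5)) = -2*(4 - 5) = -2*(-1) = 2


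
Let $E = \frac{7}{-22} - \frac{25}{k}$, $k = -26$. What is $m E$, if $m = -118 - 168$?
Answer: $-184$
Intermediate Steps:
$m = -286$ ($m = -118 - 168 = -286$)
$E = \frac{92}{143}$ ($E = \frac{7}{-22} - \frac{25}{-26} = 7 \left(- \frac{1}{22}\right) - - \frac{25}{26} = - \frac{7}{22} + \frac{25}{26} = \frac{92}{143} \approx 0.64336$)
$m E = \left(-286\right) \frac{92}{143} = -184$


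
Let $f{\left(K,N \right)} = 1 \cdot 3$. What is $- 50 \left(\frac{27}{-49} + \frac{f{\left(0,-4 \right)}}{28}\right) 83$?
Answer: $\frac{180525}{98} \approx 1842.1$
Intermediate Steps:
$f{\left(K,N \right)} = 3$
$- 50 \left(\frac{27}{-49} + \frac{f{\left(0,-4 \right)}}{28}\right) 83 = - 50 \left(\frac{27}{-49} + \frac{3}{28}\right) 83 = - 50 \left(27 \left(- \frac{1}{49}\right) + 3 \cdot \frac{1}{28}\right) 83 = - 50 \left(- \frac{27}{49} + \frac{3}{28}\right) 83 = \left(-50\right) \left(- \frac{87}{196}\right) 83 = \frac{2175}{98} \cdot 83 = \frac{180525}{98}$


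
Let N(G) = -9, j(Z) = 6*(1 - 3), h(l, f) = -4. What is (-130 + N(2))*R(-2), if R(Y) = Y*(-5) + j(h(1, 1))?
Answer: 278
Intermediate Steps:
j(Z) = -12 (j(Z) = 6*(-2) = -12)
R(Y) = -12 - 5*Y (R(Y) = Y*(-5) - 12 = -5*Y - 12 = -12 - 5*Y)
(-130 + N(2))*R(-2) = (-130 - 9)*(-12 - 5*(-2)) = -139*(-12 + 10) = -139*(-2) = 278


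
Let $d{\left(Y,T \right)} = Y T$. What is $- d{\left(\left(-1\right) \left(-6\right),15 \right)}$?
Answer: $-90$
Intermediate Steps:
$d{\left(Y,T \right)} = T Y$
$- d{\left(\left(-1\right) \left(-6\right),15 \right)} = - 15 \left(\left(-1\right) \left(-6\right)\right) = - 15 \cdot 6 = \left(-1\right) 90 = -90$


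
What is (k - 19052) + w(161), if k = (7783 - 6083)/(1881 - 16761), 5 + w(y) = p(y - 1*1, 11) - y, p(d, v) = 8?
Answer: -14292325/744 ≈ -19210.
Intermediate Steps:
w(y) = 3 - y (w(y) = -5 + (8 - y) = 3 - y)
k = -85/744 (k = 1700/(-14880) = 1700*(-1/14880) = -85/744 ≈ -0.11425)
(k - 19052) + w(161) = (-85/744 - 19052) + (3 - 1*161) = -14174773/744 + (3 - 161) = -14174773/744 - 158 = -14292325/744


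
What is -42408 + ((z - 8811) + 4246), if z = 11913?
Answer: -35060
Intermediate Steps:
-42408 + ((z - 8811) + 4246) = -42408 + ((11913 - 8811) + 4246) = -42408 + (3102 + 4246) = -42408 + 7348 = -35060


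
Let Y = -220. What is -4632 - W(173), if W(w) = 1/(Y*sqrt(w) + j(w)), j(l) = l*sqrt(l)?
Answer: -4632 + sqrt(173)/8131 ≈ -4632.0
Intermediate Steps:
j(l) = l**(3/2)
W(w) = 1/(w**(3/2) - 220*sqrt(w)) (W(w) = 1/(-220*sqrt(w) + w**(3/2)) = 1/(w**(3/2) - 220*sqrt(w)))
-4632 - W(173) = -4632 - 1/(sqrt(173)*(-220 + 173)) = -4632 - sqrt(173)/173/(-47) = -4632 - sqrt(173)/173*(-1)/47 = -4632 - (-1)*sqrt(173)/8131 = -4632 + sqrt(173)/8131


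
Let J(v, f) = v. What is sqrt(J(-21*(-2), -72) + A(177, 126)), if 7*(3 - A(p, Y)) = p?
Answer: sqrt(966)/7 ≈ 4.4401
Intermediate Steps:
A(p, Y) = 3 - p/7
sqrt(J(-21*(-2), -72) + A(177, 126)) = sqrt(-21*(-2) + (3 - 1/7*177)) = sqrt(42 + (3 - 177/7)) = sqrt(42 - 156/7) = sqrt(138/7) = sqrt(966)/7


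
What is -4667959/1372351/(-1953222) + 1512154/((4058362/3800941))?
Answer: 57919169340499142509601/40896482558214954 ≈ 1.4162e+6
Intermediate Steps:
-4667959/1372351/(-1953222) + 1512154/((4058362/3800941)) = -4667959*1/1372351*(-1/1953222) + 1512154/((4058362*(1/3800941))) = -4667959/1372351*(-1/1953222) + 1512154/(4058362/3800941) = 4667959/2680506164922 + 1512154*(3800941/4058362) = 4667959/2680506164922 + 410543438351/289883 = 57919169340499142509601/40896482558214954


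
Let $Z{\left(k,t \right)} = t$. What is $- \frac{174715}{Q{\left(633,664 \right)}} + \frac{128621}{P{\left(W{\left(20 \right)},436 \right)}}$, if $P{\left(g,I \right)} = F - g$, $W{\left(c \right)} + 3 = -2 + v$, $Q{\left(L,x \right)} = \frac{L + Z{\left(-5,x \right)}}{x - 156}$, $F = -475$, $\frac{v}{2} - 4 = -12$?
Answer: $- \frac{40461691317}{588838} \approx -68715.0$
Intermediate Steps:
$v = -16$ ($v = 8 + 2 \left(-12\right) = 8 - 24 = -16$)
$Q{\left(L,x \right)} = \frac{L + x}{-156 + x}$ ($Q{\left(L,x \right)} = \frac{L + x}{x - 156} = \frac{L + x}{-156 + x}$)
$W{\left(c \right)} = -21$ ($W{\left(c \right)} = -3 - 18 = -21$)
$P{\left(g,I \right)} = -475 - g$
$- \frac{174715}{Q{\left(633,664 \right)}} + \frac{128621}{P{\left(W{\left(20 \right)},436 \right)}} = - \frac{174715}{\frac{1}{-156 + 664} \left(633 + 664\right)} + \frac{128621}{-475 - -21} = - \frac{174715}{\frac{1}{508} \cdot 1297} + \frac{128621}{-475 + 21} = - \frac{174715}{\frac{1}{508} \cdot 1297} + \frac{128621}{-454} = - \frac{174715}{\frac{1297}{508}} + 128621 \left(- \frac{1}{454}\right) = \left(-174715\right) \frac{508}{1297} - \frac{128621}{454} = - \frac{88755220}{1297} - \frac{128621}{454} = - \frac{40461691317}{588838}$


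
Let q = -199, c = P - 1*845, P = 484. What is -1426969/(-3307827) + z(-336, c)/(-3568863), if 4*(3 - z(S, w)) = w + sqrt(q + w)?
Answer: 2263265960613/5246747284756 + I*sqrt(35)/3568863 ≈ 0.43137 + 1.6577e-6*I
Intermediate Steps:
c = -361 (c = 484 - 1*845 = 484 - 845 = -361)
z(S, w) = 3 - w/4 - sqrt(-199 + w)/4 (z(S, w) = 3 - (w + sqrt(-199 + w))/4 = 3 + (-w/4 - sqrt(-199 + w)/4) = 3 - w/4 - sqrt(-199 + w)/4)
-1426969/(-3307827) + z(-336, c)/(-3568863) = -1426969/(-3307827) + (3 - 1/4*(-361) - sqrt(-199 - 361)/4)/(-3568863) = -1426969*(-1/3307827) + (3 + 361/4 - I*sqrt(35))*(-1/3568863) = 1426969/3307827 + (3 + 361/4 - I*sqrt(35))*(-1/3568863) = 1426969/3307827 + (373/4 - I*sqrt(35))*(-1/3568863) = 1426969/3307827 + (-373/14275452 + I*sqrt(35)/3568863) = 2263265960613/5246747284756 + I*sqrt(35)/3568863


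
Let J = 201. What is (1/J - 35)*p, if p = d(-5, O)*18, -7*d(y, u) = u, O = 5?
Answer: 211020/469 ≈ 449.94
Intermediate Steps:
d(y, u) = -u/7
p = -90/7 (p = -1/7*5*18 = -5/7*18 = -90/7 ≈ -12.857)
(1/J - 35)*p = (1/201 - 35)*(-90/7) = -7034/201*(-90/7) = 211020/469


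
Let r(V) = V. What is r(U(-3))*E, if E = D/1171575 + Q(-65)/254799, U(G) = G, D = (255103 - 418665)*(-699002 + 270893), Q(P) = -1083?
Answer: -660801004509571/3685384425 ≈ -1.7930e+5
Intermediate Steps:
D = 70022364258 (D = -163562*(-428109) = 70022364258)
E = 660801004509571/11056153275 (E = 70022364258/1171575 - 1083/254799 = 70022364258*(1/1171575) - 1083*1/254799 = 23340788086/390525 - 361/84933 = 660801004509571/11056153275 ≈ 59768.)
r(U(-3))*E = -3*660801004509571/11056153275 = -660801004509571/3685384425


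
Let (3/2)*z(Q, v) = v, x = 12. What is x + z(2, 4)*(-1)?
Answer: 28/3 ≈ 9.3333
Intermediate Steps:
z(Q, v) = 2*v/3
x + z(2, 4)*(-1) = 12 + ((⅔)*4)*(-1) = 12 + (8/3)*(-1) = 12 - 8/3 = 28/3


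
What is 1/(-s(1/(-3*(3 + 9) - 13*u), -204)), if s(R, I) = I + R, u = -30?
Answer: 354/72215 ≈ 0.0049020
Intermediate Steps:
1/(-s(1/(-3*(3 + 9) - 13*u), -204)) = 1/(-(-204 + 1/(-3*(3 + 9) - 13*(-30)))) = 1/(-(-204 + 1/(-3*12 + 390))) = 1/(-(-204 + 1/(-36 + 390))) = 1/(-(-204 + 1/354)) = 1/(-1*(-72215/354)) = 1/(72215/354) = 354/72215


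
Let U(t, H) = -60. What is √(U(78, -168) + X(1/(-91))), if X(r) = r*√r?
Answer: √(-496860 - I*√91)/91 ≈ 7.4359e-5 - 7.746*I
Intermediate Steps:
X(r) = r^(3/2)
√(U(78, -168) + X(1/(-91))) = √(-60 + (1/(-91))^(3/2)) = √(-60 + (-1/91)^(3/2)) = √(-60 - I*√91/8281)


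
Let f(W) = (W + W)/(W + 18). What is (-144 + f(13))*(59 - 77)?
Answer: 79884/31 ≈ 2576.9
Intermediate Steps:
f(W) = 2*W/(18 + W) (f(W) = (2*W)/(18 + W) = 2*W/(18 + W))
(-144 + f(13))*(59 - 77) = (-144 + 2*13/(18 + 13))*(59 - 77) = (-144 + 2*13/31)*(-18) = (-144 + 2*13*(1/31))*(-18) = (-144 + 26/31)*(-18) = -4438/31*(-18) = 79884/31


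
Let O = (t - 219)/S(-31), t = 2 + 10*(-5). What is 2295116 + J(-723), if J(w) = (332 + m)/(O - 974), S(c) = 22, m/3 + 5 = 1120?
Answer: 49792460726/21695 ≈ 2.2951e+6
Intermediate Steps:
t = -48 (t = 2 - 50 = -48)
m = 3345 (m = -15 + 3*1120 = -15 + 3360 = 3345)
O = -267/22 (O = (-48 - 219)/22 = -267*1/22 = -267/22 ≈ -12.136)
J(w) = -80894/21695 (J(w) = (332 + 3345)/(-267/22 - 974) = 3677/(-21695/22) = 3677*(-22/21695) = -80894/21695)
2295116 + J(-723) = 2295116 - 80894/21695 = 49792460726/21695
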